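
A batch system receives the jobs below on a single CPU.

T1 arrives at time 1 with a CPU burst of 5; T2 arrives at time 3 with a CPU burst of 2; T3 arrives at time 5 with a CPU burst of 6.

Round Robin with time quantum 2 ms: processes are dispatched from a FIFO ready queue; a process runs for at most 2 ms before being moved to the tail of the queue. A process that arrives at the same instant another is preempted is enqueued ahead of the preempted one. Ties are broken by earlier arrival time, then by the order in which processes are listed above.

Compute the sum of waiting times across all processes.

Timeline: | idle 0-1 | T1 1-3 | T2 3-5 | T1 5-7 | T3 7-9 | T1 9-10 | T3 10-14 |
Completion: T1=10  T2=5  T3=14
Turnaround (C−A): T1=9  T2=2  T3=9
Waiting = turnaround − burst: T1=4, T2=0, T3=3
Total waiting = 4 + 0 + 3 = 7

7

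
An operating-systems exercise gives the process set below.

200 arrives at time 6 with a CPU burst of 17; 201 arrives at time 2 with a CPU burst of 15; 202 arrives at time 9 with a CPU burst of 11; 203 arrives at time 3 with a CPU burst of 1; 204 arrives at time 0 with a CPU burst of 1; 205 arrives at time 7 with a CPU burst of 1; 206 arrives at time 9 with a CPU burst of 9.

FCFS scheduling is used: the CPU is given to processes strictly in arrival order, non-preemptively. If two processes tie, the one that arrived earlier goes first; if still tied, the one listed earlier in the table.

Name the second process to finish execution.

201

Gantt: | 204 0-1 | idle 1-2 | 201 2-17 | 203 17-18 | 200 18-35 | 205 35-36 | 202 36-47 | 206 47-56 |
Completion: 200=35  201=17  202=47  203=18  204=1  205=36  206=56
Finish order: 204 → 201 → 203 → 200 → 205 → 202 → 206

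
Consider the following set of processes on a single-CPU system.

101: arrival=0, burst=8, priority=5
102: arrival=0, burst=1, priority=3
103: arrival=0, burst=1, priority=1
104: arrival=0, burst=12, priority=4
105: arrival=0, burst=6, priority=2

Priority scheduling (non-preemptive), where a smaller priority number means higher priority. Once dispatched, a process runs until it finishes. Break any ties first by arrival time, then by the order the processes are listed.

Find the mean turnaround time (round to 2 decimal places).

12.80

Timeline: | 103 0-1 | 105 1-7 | 102 7-8 | 104 8-20 | 101 20-28 |
Completion: 101=28  102=8  103=1  104=20  105=7
Turnaround (C−A): 101=28  102=8  103=1  104=20  105=7
Turnaround times: 101=28, 102=8, 103=1, 104=20, 105=7
Average turnaround = (28+8+1+20+7) / 5 = 64/5 = 12.80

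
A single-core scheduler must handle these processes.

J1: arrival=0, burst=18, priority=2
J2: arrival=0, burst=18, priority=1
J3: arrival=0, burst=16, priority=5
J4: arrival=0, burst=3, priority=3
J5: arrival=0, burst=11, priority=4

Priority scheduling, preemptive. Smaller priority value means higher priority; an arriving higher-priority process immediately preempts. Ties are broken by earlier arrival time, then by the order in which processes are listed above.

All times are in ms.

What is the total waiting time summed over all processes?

143

Timeline: | J2 0-18 | J1 18-36 | J4 36-39 | J5 39-50 | J3 50-66 |
Completion: J1=36  J2=18  J3=66  J4=39  J5=50
Turnaround (C−A): J1=36  J2=18  J3=66  J4=39  J5=50
Waiting = turnaround − burst: J1=18, J2=0, J3=50, J4=36, J5=39
Total waiting = 18 + 0 + 50 + 36 + 39 = 143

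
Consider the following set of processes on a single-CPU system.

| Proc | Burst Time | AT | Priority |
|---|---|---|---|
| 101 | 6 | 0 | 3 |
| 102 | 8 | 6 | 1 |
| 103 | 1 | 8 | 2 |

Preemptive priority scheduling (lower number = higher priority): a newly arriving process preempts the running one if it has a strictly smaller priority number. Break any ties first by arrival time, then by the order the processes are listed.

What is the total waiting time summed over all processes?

6

Timeline: | 101 0-6 | 102 6-14 | 103 14-15 |
Completion: 101=6  102=14  103=15
Waiting = turnaround − burst: 101=0, 102=0, 103=6
Total waiting = 0 + 0 + 6 = 6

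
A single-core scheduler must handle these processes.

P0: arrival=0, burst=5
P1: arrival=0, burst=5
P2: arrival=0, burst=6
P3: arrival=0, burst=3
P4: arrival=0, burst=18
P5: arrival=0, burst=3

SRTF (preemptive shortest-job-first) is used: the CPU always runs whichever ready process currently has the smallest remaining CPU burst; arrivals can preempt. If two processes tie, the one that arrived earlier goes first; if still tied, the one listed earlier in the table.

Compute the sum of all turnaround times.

98

Timeline: | P3 0-3 | P5 3-6 | P0 6-11 | P1 11-16 | P2 16-22 | P4 22-40 |
Completion: P0=11  P1=16  P2=22  P3=3  P4=40  P5=6
Turnaround (C−A): P0=11  P1=16  P2=22  P3=3  P4=40  P5=6
Turnaround = completion − arrival: P0=11, P1=16, P2=22, P3=3, P4=40, P5=6
Total turnaround = 11 + 16 + 22 + 3 + 40 + 6 = 98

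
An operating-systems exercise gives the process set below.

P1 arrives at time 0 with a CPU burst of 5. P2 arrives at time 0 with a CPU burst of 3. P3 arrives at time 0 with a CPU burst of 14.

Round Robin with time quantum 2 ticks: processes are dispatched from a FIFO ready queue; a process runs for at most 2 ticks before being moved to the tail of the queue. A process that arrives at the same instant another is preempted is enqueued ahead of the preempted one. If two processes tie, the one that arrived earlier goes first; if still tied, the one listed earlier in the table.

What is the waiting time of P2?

6

Schedule: | P1 0-2 | P2 2-4 | P3 4-6 | P1 6-8 | P2 8-9 | P3 9-11 | P1 11-12 | P3 12-22 |
Completion: P1=12  P2=9  P3=22
Waiting(P2) = turnaround − burst = 9 − 3 = 6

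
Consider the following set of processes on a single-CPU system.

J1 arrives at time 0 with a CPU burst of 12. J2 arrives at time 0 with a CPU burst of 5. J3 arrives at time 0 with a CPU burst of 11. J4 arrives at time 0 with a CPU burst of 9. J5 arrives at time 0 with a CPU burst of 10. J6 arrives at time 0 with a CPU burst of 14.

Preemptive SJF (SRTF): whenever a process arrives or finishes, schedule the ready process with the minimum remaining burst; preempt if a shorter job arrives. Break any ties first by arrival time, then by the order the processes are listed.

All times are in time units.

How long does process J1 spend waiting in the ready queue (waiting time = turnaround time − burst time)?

Timeline: | J2 0-5 | J4 5-14 | J5 14-24 | J3 24-35 | J1 35-47 | J6 47-61 |
Completion: J1=47  J2=5  J3=35  J4=14  J5=24  J6=61
Waiting(J1) = turnaround − burst = 47 − 12 = 35

35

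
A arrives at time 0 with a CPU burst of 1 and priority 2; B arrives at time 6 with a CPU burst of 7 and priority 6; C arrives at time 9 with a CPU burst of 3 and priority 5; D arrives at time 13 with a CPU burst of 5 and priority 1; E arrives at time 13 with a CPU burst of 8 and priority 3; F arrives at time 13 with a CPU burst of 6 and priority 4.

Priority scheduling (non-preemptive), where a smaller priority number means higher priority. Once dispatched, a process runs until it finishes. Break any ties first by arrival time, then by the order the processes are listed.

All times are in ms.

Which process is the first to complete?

A

Gantt: | A 0-1 | idle 1-6 | B 6-13 | D 13-18 | E 18-26 | F 26-32 | C 32-35 |
Completion: A=1  B=13  C=35  D=18  E=26  F=32
Finish order: A → B → D → E → F → C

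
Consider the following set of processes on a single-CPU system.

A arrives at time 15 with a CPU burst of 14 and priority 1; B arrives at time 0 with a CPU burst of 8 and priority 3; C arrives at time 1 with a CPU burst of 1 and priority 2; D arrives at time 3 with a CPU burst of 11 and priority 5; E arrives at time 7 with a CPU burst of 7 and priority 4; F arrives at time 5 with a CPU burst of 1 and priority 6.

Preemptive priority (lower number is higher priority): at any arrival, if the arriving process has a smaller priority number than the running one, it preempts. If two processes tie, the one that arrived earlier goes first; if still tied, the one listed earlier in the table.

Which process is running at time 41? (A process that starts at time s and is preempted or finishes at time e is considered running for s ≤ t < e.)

Gantt: | B 0-1 | C 1-2 | B 2-9 | E 9-15 | A 15-29 | E 29-30 | D 30-41 | F 41-42 |
Completion: A=29  B=9  C=2  D=41  E=30  F=42
Turnaround (C−A): A=14  B=9  C=1  D=38  E=23  F=37

F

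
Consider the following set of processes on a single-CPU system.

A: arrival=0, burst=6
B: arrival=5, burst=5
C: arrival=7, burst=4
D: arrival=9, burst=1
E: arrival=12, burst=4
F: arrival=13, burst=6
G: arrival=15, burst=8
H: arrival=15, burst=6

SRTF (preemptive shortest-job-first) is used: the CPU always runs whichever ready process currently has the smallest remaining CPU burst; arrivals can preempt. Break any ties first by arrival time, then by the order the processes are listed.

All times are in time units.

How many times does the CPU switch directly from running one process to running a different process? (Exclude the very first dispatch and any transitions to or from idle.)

8

Schedule: | A 0-6 | B 6-9 | D 9-10 | B 10-12 | C 12-16 | E 16-20 | F 20-26 | H 26-32 | G 32-40 |
Completion: A=6  B=12  C=16  D=10  E=20  F=26  G=40  H=32
Turnaround (C−A): A=6  B=7  C=9  D=1  E=8  F=13  G=25  H=17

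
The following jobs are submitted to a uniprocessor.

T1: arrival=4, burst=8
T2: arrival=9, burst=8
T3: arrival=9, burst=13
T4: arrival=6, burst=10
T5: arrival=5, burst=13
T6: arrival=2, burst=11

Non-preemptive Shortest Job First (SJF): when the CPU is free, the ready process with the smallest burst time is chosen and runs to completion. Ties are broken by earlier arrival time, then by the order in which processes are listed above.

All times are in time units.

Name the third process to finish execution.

T2

Schedule: | idle 0-2 | T6 2-13 | T1 13-21 | T2 21-29 | T4 29-39 | T5 39-52 | T3 52-65 |
Completion: T1=21  T2=29  T3=65  T4=39  T5=52  T6=13
Turnaround (C−A): T1=17  T2=20  T3=56  T4=33  T5=47  T6=11
Finish order: T6 → T1 → T2 → T4 → T5 → T3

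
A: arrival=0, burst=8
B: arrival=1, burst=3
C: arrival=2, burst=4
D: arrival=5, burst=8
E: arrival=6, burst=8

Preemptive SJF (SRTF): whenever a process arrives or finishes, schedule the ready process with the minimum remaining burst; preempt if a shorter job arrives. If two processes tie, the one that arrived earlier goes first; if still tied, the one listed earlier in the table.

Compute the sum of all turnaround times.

67

Schedule: | A 0-1 | B 1-4 | C 4-8 | A 8-15 | D 15-23 | E 23-31 |
Completion: A=15  B=4  C=8  D=23  E=31
Turnaround = completion − arrival: A=15, B=3, C=6, D=18, E=25
Total turnaround = 15 + 3 + 6 + 18 + 25 = 67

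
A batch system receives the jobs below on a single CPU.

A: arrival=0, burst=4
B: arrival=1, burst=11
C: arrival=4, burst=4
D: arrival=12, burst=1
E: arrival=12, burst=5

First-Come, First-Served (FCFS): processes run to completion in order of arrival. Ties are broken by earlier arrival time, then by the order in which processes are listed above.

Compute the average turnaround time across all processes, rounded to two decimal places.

10.80

Timeline: | A 0-4 | B 4-15 | C 15-19 | D 19-20 | E 20-25 |
Completion: A=4  B=15  C=19  D=20  E=25
Turnaround (C−A): A=4  B=14  C=15  D=8  E=13
Turnaround times: A=4, B=14, C=15, D=8, E=13
Average turnaround = (4+14+15+8+13) / 5 = 54/5 = 10.80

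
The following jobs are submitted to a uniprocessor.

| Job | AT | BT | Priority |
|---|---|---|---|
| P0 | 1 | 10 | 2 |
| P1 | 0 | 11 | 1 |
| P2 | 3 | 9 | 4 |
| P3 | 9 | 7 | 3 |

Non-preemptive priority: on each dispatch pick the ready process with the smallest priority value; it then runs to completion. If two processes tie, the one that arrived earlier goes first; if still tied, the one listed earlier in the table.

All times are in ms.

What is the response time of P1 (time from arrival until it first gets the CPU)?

Timeline: | P1 0-11 | P0 11-21 | P3 21-28 | P2 28-37 |
Completion: P0=21  P1=11  P2=37  P3=28
Turnaround (C−A): P0=20  P1=11  P2=34  P3=19
Response(P1) = first start − arrival = 0 − 0 = 0

0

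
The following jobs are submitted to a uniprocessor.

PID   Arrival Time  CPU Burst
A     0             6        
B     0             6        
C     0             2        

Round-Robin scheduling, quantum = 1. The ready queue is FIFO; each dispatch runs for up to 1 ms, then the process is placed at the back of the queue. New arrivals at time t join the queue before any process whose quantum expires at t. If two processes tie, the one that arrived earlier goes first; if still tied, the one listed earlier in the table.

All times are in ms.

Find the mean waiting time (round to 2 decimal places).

6.33

Timeline: | A 0-1 | B 1-2 | C 2-3 | A 3-4 | B 4-5 | C 5-6 | A 6-7 | B 7-8 | A 8-9 | B 9-10 | A 10-11 | B 11-12 | A 12-13 | B 13-14 |
Completion: A=13  B=14  C=6
Waiting times: A=7, B=8, C=4
Average waiting = (7+8+4) / 3 = 19/3 = 6.33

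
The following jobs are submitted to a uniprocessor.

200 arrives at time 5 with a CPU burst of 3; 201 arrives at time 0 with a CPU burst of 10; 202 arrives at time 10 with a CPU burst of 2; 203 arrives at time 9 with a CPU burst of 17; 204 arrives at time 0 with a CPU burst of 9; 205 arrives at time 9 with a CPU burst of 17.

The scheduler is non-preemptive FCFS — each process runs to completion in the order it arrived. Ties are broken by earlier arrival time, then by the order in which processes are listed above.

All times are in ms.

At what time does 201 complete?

Schedule: | 201 0-10 | 204 10-19 | 200 19-22 | 203 22-39 | 205 39-56 | 202 56-58 |
Completion: 200=22  201=10  202=58  203=39  204=19  205=56
Turnaround (C−A): 200=17  201=10  202=48  203=30  204=19  205=47

10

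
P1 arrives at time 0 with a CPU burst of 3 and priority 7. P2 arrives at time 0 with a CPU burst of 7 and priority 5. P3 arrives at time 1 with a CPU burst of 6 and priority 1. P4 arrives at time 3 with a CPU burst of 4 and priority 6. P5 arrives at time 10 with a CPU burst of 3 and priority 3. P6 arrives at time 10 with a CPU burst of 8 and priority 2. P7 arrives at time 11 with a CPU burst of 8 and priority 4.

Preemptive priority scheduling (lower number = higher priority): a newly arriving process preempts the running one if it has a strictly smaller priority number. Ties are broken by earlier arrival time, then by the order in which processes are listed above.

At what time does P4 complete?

Gantt: | P2 0-1 | P3 1-7 | P2 7-10 | P6 10-18 | P5 18-21 | P7 21-29 | P2 29-32 | P4 32-36 | P1 36-39 |
Completion: P1=39  P2=32  P3=7  P4=36  P5=21  P6=18  P7=29
Turnaround (C−A): P1=39  P2=32  P3=6  P4=33  P5=11  P6=8  P7=18

36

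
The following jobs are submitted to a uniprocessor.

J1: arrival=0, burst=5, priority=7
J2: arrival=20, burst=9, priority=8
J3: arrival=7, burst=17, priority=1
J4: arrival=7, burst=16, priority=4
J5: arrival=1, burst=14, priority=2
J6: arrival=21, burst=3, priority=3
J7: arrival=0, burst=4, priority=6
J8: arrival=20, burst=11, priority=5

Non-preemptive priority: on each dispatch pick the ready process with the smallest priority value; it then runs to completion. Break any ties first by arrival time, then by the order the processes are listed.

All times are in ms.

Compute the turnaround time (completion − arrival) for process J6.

Timeline: | J7 0-4 | J5 4-18 | J3 18-35 | J6 35-38 | J4 38-54 | J8 54-65 | J1 65-70 | J2 70-79 |
Completion: J1=70  J2=79  J3=35  J4=54  J5=18  J6=38  J7=4  J8=65
Turnaround (C−A): J1=70  J2=59  J3=28  J4=47  J5=17  J6=17  J7=4  J8=45
Turnaround(J6) = completion − arrival = 38 − 21 = 17

17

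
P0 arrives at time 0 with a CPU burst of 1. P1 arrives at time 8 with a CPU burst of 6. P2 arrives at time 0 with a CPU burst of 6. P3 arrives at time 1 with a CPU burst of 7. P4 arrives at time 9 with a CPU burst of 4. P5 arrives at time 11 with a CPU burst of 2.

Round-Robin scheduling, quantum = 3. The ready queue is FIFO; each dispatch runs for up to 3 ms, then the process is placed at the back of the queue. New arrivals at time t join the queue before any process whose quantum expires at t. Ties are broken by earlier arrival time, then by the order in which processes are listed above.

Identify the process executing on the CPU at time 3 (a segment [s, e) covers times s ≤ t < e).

P2

Gantt: | P0 0-1 | P2 1-4 | P3 4-7 | P2 7-10 | P3 10-13 | P1 13-16 | P4 16-19 | P5 19-21 | P3 21-22 | P1 22-25 | P4 25-26 |
Completion: P0=1  P1=25  P2=10  P3=22  P4=26  P5=21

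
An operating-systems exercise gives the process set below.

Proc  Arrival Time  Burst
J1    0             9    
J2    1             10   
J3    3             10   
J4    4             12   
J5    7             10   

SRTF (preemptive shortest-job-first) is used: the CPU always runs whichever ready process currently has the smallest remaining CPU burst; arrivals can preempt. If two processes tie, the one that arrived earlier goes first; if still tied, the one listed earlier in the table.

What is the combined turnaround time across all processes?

Timeline: | J1 0-9 | J2 9-19 | J3 19-29 | J5 29-39 | J4 39-51 |
Completion: J1=9  J2=19  J3=29  J4=51  J5=39
Turnaround (C−A): J1=9  J2=18  J3=26  J4=47  J5=32
Turnaround = completion − arrival: J1=9, J2=18, J3=26, J4=47, J5=32
Total turnaround = 9 + 18 + 26 + 47 + 32 = 132

132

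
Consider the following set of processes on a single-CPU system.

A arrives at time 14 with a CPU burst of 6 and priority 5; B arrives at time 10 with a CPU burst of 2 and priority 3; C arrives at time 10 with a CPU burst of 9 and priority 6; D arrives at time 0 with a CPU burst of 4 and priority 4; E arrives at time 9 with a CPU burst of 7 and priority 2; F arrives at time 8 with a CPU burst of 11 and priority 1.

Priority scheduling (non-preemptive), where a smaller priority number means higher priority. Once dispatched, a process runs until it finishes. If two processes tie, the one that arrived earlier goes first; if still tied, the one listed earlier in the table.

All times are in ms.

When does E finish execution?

26

Gantt: | D 0-4 | idle 4-8 | F 8-19 | E 19-26 | B 26-28 | A 28-34 | C 34-43 |
Completion: A=34  B=28  C=43  D=4  E=26  F=19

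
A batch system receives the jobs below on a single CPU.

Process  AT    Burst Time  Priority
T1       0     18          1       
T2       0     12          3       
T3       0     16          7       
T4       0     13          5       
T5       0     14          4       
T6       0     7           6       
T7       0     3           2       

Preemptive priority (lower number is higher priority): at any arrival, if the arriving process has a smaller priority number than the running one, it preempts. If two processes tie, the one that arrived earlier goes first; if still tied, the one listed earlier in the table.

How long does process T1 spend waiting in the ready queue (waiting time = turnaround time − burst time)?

Schedule: | T1 0-18 | T7 18-21 | T2 21-33 | T5 33-47 | T4 47-60 | T6 60-67 | T3 67-83 |
Completion: T1=18  T2=33  T3=83  T4=60  T5=47  T6=67  T7=21
Waiting(T1) = turnaround − burst = 18 − 18 = 0

0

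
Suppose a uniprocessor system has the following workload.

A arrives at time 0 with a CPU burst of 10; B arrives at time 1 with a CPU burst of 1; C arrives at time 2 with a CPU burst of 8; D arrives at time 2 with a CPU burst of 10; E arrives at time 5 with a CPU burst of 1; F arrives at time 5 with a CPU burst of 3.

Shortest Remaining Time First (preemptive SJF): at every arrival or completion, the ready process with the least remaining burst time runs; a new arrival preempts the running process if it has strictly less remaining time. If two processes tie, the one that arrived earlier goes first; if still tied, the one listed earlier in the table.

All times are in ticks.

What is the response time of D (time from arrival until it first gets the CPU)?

21

Schedule: | A 0-1 | B 1-2 | C 2-5 | E 5-6 | F 6-9 | C 9-14 | A 14-23 | D 23-33 |
Completion: A=23  B=2  C=14  D=33  E=6  F=9
Response(D) = first start − arrival = 23 − 2 = 21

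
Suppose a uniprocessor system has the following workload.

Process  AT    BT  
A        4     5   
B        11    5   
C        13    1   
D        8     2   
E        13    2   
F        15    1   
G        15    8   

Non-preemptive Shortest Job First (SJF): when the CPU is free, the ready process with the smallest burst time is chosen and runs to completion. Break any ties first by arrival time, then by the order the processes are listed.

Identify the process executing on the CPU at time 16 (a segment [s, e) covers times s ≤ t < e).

C

Gantt: | idle 0-4 | A 4-9 | D 9-11 | B 11-16 | C 16-17 | F 17-18 | E 18-20 | G 20-28 |
Completion: A=9  B=16  C=17  D=11  E=20  F=18  G=28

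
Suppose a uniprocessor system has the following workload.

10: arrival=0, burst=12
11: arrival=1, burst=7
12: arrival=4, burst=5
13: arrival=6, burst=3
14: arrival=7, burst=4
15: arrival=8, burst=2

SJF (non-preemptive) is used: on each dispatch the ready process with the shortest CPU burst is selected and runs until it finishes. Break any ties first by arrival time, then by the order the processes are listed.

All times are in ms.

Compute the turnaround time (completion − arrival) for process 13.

Gantt: | 10 0-12 | 15 12-14 | 13 14-17 | 14 17-21 | 12 21-26 | 11 26-33 |
Completion: 10=12  11=33  12=26  13=17  14=21  15=14
Turnaround (C−A): 10=12  11=32  12=22  13=11  14=14  15=6
Turnaround(13) = completion − arrival = 17 − 6 = 11

11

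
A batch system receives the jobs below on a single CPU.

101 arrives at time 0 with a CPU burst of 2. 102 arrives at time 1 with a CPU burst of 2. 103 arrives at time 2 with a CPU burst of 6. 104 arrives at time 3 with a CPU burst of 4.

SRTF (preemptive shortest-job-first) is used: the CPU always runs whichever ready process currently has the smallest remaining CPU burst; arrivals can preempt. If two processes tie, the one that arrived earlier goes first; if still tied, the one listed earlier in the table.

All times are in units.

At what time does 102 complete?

4

Timeline: | 101 0-2 | 102 2-4 | 104 4-8 | 103 8-14 |
Completion: 101=2  102=4  103=14  104=8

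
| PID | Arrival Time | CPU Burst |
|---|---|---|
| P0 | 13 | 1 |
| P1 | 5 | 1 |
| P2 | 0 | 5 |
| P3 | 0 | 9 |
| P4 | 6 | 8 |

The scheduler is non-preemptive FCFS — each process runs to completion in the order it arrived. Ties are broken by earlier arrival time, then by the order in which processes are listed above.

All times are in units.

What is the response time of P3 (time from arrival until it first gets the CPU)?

5

Timeline: | P2 0-5 | P3 5-14 | P1 14-15 | P4 15-23 | P0 23-24 |
Completion: P0=24  P1=15  P2=5  P3=14  P4=23
Turnaround (C−A): P0=11  P1=10  P2=5  P3=14  P4=17
Response(P3) = first start − arrival = 5 − 0 = 5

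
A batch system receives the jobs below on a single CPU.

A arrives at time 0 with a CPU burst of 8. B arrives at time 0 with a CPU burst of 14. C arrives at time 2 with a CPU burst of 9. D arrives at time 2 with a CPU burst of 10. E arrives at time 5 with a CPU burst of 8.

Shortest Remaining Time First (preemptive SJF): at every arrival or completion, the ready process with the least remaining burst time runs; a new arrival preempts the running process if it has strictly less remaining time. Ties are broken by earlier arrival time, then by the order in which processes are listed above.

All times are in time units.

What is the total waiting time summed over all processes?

Timeline: | A 0-8 | E 8-16 | C 16-25 | D 25-35 | B 35-49 |
Completion: A=8  B=49  C=25  D=35  E=16
Waiting = turnaround − burst: A=0, B=35, C=14, D=23, E=3
Total waiting = 0 + 35 + 14 + 23 + 3 = 75

75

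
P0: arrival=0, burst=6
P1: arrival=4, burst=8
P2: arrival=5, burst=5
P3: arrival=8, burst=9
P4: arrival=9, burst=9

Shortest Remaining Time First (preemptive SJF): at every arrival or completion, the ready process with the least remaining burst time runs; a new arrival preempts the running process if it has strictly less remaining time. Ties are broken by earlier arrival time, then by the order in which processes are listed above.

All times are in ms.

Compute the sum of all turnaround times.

Timeline: | P0 0-6 | P2 6-11 | P1 11-19 | P3 19-28 | P4 28-37 |
Completion: P0=6  P1=19  P2=11  P3=28  P4=37
Turnaround = completion − arrival: P0=6, P1=15, P2=6, P3=20, P4=28
Total turnaround = 6 + 15 + 6 + 20 + 28 = 75

75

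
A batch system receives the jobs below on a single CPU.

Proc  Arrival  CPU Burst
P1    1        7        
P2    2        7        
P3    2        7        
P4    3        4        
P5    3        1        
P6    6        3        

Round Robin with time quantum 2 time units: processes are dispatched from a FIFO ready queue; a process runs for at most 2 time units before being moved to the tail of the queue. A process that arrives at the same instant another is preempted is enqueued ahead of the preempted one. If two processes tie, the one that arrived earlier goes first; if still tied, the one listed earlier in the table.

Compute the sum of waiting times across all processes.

96

Timeline: | idle 0-1 | P1 1-3 | P2 3-5 | P3 5-7 | P4 7-9 | P5 9-10 | P1 10-12 | P2 12-14 | P6 14-16 | P3 16-18 | P4 18-20 | P1 20-22 | P2 22-24 | P6 24-25 | P3 25-27 | P1 27-28 | P2 28-29 | P3 29-30 |
Completion: P1=28  P2=29  P3=30  P4=20  P5=10  P6=25
Waiting = turnaround − burst: P1=20, P2=20, P3=21, P4=13, P5=6, P6=16
Total waiting = 20 + 20 + 21 + 13 + 6 + 16 = 96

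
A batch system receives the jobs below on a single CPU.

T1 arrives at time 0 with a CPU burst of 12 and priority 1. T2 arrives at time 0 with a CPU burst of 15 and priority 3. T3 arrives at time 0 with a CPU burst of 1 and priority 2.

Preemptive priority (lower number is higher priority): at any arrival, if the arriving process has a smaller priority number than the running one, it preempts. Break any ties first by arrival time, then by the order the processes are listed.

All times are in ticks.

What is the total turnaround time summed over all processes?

Gantt: | T1 0-12 | T3 12-13 | T2 13-28 |
Completion: T1=12  T2=28  T3=13
Turnaround (C−A): T1=12  T2=28  T3=13
Turnaround = completion − arrival: T1=12, T2=28, T3=13
Total turnaround = 12 + 28 + 13 = 53

53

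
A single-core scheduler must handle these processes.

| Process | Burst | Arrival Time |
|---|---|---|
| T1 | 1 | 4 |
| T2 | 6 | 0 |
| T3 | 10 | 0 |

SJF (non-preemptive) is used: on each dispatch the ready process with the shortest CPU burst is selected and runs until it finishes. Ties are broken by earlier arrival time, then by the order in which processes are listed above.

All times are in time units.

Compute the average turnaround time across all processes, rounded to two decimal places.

Timeline: | T2 0-6 | T1 6-7 | T3 7-17 |
Completion: T1=7  T2=6  T3=17
Turnaround (C−A): T1=3  T2=6  T3=17
Turnaround times: T1=3, T2=6, T3=17
Average turnaround = (3+6+17) / 3 = 26/3 = 8.67

8.67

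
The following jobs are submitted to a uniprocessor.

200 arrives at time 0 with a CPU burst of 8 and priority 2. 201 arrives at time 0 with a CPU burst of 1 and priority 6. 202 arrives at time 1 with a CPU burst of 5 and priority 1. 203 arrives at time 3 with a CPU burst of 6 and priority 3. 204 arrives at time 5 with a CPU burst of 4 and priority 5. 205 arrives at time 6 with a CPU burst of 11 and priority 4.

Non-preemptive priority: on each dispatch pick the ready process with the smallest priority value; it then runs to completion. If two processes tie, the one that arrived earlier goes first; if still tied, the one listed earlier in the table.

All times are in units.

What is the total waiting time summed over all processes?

89

Timeline: | 200 0-8 | 202 8-13 | 203 13-19 | 205 19-30 | 204 30-34 | 201 34-35 |
Completion: 200=8  201=35  202=13  203=19  204=34  205=30
Turnaround (C−A): 200=8  201=35  202=12  203=16  204=29  205=24
Waiting = turnaround − burst: 200=0, 201=34, 202=7, 203=10, 204=25, 205=13
Total waiting = 0 + 34 + 7 + 10 + 25 + 13 = 89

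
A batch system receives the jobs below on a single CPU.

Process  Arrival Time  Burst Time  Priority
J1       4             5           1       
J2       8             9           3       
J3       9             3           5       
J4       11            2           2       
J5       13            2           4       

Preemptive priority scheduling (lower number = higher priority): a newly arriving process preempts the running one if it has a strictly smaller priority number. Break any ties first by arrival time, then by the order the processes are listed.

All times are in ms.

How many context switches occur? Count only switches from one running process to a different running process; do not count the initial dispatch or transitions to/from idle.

5

Gantt: | idle 0-4 | J1 4-9 | J2 9-11 | J4 11-13 | J2 13-20 | J5 20-22 | J3 22-25 |
Completion: J1=9  J2=20  J3=25  J4=13  J5=22
Turnaround (C−A): J1=5  J2=12  J3=16  J4=2  J5=9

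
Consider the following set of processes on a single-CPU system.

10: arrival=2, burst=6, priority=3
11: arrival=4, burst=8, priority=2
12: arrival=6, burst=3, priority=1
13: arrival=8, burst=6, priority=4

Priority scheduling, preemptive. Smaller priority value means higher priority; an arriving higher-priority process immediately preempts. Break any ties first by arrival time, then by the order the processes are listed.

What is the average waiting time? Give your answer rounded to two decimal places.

6.25

Schedule: | idle 0-2 | 10 2-4 | 11 4-6 | 12 6-9 | 11 9-15 | 10 15-19 | 13 19-25 |
Completion: 10=19  11=15  12=9  13=25
Waiting times: 10=11, 11=3, 12=0, 13=11
Average waiting = (11+3+0+11) / 4 = 25/4 = 6.25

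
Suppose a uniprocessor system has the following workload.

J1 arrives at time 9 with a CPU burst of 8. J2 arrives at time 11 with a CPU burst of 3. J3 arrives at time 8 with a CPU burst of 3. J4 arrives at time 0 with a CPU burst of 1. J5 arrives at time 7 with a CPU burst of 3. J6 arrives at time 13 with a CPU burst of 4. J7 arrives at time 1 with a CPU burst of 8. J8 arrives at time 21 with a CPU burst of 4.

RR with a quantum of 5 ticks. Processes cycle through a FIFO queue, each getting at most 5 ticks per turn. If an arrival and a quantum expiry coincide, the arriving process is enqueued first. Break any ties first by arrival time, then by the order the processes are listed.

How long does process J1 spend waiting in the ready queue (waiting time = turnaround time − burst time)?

Gantt: | J4 0-1 | J7 1-9 | J5 9-12 | J3 12-15 | J1 15-20 | J2 20-23 | J6 23-27 | J1 27-30 | J8 30-34 |
Completion: J1=30  J2=23  J3=15  J4=1  J5=12  J6=27  J7=9  J8=34
Waiting(J1) = turnaround − burst = 21 − 8 = 13

13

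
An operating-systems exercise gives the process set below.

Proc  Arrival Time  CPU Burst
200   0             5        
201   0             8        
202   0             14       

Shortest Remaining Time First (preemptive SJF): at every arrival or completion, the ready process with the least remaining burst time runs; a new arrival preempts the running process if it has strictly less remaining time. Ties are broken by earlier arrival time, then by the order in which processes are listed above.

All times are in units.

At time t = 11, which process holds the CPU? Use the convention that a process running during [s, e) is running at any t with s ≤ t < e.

Gantt: | 200 0-5 | 201 5-13 | 202 13-27 |
Completion: 200=5  201=13  202=27

201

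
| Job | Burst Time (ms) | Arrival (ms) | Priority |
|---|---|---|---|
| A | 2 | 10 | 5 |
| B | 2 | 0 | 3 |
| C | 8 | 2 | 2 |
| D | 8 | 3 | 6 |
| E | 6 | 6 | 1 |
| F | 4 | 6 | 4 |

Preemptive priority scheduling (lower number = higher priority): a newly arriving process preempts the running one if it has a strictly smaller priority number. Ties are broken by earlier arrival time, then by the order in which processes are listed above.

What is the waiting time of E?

Gantt: | B 0-2 | C 2-6 | E 6-12 | C 12-16 | F 16-20 | A 20-22 | D 22-30 |
Completion: A=22  B=2  C=16  D=30  E=12  F=20
Waiting(E) = turnaround − burst = 6 − 6 = 0

0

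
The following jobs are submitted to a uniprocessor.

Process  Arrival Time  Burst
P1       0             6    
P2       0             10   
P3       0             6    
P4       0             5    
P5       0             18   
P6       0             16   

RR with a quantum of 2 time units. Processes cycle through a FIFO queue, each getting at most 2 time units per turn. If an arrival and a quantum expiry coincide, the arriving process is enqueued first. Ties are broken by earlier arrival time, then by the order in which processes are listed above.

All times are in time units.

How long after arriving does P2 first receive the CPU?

Schedule: | P1 0-2 | P2 2-4 | P3 4-6 | P4 6-8 | P5 8-10 | P6 10-12 | P1 12-14 | P2 14-16 | P3 16-18 | P4 18-20 | P5 20-22 | P6 22-24 | P1 24-26 | P2 26-28 | P3 28-30 | P4 30-31 | P5 31-33 | P6 33-35 | P2 35-37 | P5 37-39 | P6 39-41 | P2 41-43 | P5 43-45 | P6 45-47 | P5 47-49 | P6 49-51 | P5 51-53 | P6 53-55 | P5 55-57 | P6 57-59 | P5 59-61 |
Completion: P1=26  P2=43  P3=30  P4=31  P5=61  P6=59
Response(P2) = first start − arrival = 2 − 0 = 2

2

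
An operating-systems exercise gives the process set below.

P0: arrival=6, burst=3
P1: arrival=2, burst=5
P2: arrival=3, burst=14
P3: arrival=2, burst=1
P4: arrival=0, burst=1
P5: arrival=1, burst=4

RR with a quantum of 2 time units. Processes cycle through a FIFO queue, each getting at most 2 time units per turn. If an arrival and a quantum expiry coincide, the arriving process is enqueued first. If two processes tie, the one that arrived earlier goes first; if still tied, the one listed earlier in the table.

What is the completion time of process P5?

Schedule: | P4 0-1 | P5 1-3 | P1 3-5 | P3 5-6 | P2 6-8 | P5 8-10 | P1 10-12 | P0 12-14 | P2 14-16 | P1 16-17 | P0 17-18 | P2 18-28 |
Completion: P0=18  P1=17  P2=28  P3=6  P4=1  P5=10

10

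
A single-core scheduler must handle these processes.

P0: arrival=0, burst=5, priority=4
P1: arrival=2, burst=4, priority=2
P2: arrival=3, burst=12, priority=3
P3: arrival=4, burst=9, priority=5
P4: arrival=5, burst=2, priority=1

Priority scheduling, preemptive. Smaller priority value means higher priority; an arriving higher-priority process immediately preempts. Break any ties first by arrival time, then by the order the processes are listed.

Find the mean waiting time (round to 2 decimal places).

Timeline: | P0 0-2 | P1 2-5 | P4 5-7 | P1 7-8 | P2 8-20 | P0 20-23 | P3 23-32 |
Completion: P0=23  P1=8  P2=20  P3=32  P4=7
Turnaround (C−A): P0=23  P1=6  P2=17  P3=28  P4=2
Waiting times: P0=18, P1=2, P2=5, P3=19, P4=0
Average waiting = (18+2+5+19+0) / 5 = 44/5 = 8.80

8.80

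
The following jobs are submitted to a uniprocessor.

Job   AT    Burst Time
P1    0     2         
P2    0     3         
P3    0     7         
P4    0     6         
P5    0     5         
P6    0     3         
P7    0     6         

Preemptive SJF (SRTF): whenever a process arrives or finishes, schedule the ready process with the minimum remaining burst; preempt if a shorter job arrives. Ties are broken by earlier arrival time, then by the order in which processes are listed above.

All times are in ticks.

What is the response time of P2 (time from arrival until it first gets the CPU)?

2

Gantt: | P1 0-2 | P2 2-5 | P6 5-8 | P5 8-13 | P4 13-19 | P7 19-25 | P3 25-32 |
Completion: P1=2  P2=5  P3=32  P4=19  P5=13  P6=8  P7=25
Response(P2) = first start − arrival = 2 − 0 = 2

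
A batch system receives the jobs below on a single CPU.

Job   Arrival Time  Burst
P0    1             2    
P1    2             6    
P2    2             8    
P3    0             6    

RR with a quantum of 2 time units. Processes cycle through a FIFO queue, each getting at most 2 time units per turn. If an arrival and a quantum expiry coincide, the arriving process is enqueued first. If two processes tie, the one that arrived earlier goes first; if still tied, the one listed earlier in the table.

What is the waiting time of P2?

Schedule: | P3 0-2 | P0 2-4 | P1 4-6 | P2 6-8 | P3 8-10 | P1 10-12 | P2 12-14 | P3 14-16 | P1 16-18 | P2 18-22 |
Completion: P0=4  P1=18  P2=22  P3=16
Waiting(P2) = turnaround − burst = 20 − 8 = 12

12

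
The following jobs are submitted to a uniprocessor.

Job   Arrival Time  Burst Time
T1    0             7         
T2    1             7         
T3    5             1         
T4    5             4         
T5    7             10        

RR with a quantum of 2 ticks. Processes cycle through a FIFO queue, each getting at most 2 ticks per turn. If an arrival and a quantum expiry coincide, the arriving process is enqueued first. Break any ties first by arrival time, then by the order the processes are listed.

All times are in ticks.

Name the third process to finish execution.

T1

Schedule: | T1 0-2 | T2 2-4 | T1 4-6 | T2 6-8 | T3 8-9 | T4 9-11 | T1 11-13 | T5 13-15 | T2 15-17 | T4 17-19 | T1 19-20 | T5 20-22 | T2 22-23 | T5 23-29 |
Completion: T1=20  T2=23  T3=9  T4=19  T5=29
Finish order: T3 → T4 → T1 → T2 → T5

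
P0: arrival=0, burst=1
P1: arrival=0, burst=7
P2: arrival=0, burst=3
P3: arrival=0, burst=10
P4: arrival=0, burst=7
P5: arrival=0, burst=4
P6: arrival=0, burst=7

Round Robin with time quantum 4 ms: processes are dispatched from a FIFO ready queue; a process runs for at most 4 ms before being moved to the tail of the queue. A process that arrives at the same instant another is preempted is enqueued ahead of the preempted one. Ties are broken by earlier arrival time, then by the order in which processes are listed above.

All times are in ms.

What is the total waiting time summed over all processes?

127

Gantt: | P0 0-1 | P1 1-5 | P2 5-8 | P3 8-12 | P4 12-16 | P5 16-20 | P6 20-24 | P1 24-27 | P3 27-31 | P4 31-34 | P6 34-37 | P3 37-39 |
Completion: P0=1  P1=27  P2=8  P3=39  P4=34  P5=20  P6=37
Turnaround (C−A): P0=1  P1=27  P2=8  P3=39  P4=34  P5=20  P6=37
Waiting = turnaround − burst: P0=0, P1=20, P2=5, P3=29, P4=27, P5=16, P6=30
Total waiting = 0 + 20 + 5 + 29 + 27 + 16 + 30 = 127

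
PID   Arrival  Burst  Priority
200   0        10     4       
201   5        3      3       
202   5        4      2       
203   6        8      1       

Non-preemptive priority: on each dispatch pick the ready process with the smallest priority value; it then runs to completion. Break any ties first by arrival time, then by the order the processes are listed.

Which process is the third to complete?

202

Timeline: | 200 0-10 | 203 10-18 | 202 18-22 | 201 22-25 |
Completion: 200=10  201=25  202=22  203=18
Turnaround (C−A): 200=10  201=20  202=17  203=12
Finish order: 200 → 203 → 202 → 201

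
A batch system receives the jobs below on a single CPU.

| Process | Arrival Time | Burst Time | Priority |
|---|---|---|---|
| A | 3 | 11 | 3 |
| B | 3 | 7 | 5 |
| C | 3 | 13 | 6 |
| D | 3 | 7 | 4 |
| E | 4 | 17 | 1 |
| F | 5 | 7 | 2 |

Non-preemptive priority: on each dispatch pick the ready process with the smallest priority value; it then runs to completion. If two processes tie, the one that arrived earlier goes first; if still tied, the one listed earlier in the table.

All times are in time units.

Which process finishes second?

E

Timeline: | idle 0-3 | A 3-14 | E 14-31 | F 31-38 | D 38-45 | B 45-52 | C 52-65 |
Completion: A=14  B=52  C=65  D=45  E=31  F=38
Turnaround (C−A): A=11  B=49  C=62  D=42  E=27  F=33
Finish order: A → E → F → D → B → C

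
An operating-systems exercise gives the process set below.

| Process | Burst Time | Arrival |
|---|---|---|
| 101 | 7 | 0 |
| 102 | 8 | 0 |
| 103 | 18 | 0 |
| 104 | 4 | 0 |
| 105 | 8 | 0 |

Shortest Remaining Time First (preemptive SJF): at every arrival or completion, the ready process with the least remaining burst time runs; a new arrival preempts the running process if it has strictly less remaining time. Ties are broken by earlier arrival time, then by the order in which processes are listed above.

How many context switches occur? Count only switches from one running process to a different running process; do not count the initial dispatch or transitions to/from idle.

Schedule: | 104 0-4 | 101 4-11 | 102 11-19 | 105 19-27 | 103 27-45 |
Completion: 101=11  102=19  103=45  104=4  105=27
Turnaround (C−A): 101=11  102=19  103=45  104=4  105=27

4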